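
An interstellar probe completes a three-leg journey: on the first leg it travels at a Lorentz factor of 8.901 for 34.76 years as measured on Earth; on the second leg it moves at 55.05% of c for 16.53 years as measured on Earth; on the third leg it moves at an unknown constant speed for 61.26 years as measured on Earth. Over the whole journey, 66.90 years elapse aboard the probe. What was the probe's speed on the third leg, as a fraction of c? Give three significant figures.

Leg 1: γ = 8.901; τ_1 = 34.76/8.901 = 3.905 years.
Leg 2: β = 0.5505; γ = 1/√(1 − 0.5505²) = 1/√0.6969 = 1.198; τ_2 = 16.53/1.198 = 13.80 years.
Leg 3: speed unknown; τ_3 = 61.26/γ_3.
Total proper time: 3.905 + 13.80 + τ_3 = 66.90, so τ_3 = 66.90 − 17.71 = 49.19 years.
γ_3 = 61.26/49.19 = 1.245; β = √(1 − 1/γ²) = √0.3551.

β = 0.596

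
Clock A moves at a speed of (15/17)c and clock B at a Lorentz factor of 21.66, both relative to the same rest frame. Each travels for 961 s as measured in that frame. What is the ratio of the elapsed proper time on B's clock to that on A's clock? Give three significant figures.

τ_B/τ_A = 0.0981

A: γ = 1/√(1 − (15/17)²) = 17/8 = 2.125. B: γ = 21.66.
τ_A/τ_B = γ_B/γ_A = 21.66/2.125 = 10.19, so τ_B/τ_A = 0.09811.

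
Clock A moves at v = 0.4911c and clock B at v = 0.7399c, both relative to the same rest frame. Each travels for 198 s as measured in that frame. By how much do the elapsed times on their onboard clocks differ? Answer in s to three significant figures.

|τ_A − τ_B| = 39.3 s

A: γ = 1/√(1 − 0.4911²) = 1/√0.7588 = 1.148; τ_A = 198/1.148 = 172.5 s.
B: γ = 1/√(1 − 0.7399²) = 1/√0.4525 = 1.487; τ_B = 198/1.487 = 133.2 s.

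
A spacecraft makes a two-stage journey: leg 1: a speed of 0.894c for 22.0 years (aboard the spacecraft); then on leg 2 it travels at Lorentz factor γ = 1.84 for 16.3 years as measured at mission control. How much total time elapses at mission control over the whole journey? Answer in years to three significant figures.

Δt = 65.4 years

Leg 1: γ = 1/√(1 − 0.894²) = 1/√0.2008 = 2.232; Δt_1 = 2.232 × 22.0 = 49.10 years.
Leg 2: 16.3 years is already measured at mission control.
Total: 49.10 + 16.30 years.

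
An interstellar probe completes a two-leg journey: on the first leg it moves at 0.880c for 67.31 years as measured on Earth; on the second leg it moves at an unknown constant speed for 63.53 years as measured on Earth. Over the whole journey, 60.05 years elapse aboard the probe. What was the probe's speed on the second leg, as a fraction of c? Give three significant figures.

Leg 1: γ = 1/√(1 − 0.880²) = 1/√0.2256 = 2.105; τ_1 = 67.31/2.105 = 31.97 years.
Leg 2: speed unknown; τ_2 = 63.53/γ_2.
Total proper time: 31.97 + τ_2 = 60.05, so τ_2 = 60.05 − 31.97 = 28.08 years.
γ_2 = 63.53/28.08 = 2.263; β = √(1 − 1/γ²) = √0.8046.

β = 0.897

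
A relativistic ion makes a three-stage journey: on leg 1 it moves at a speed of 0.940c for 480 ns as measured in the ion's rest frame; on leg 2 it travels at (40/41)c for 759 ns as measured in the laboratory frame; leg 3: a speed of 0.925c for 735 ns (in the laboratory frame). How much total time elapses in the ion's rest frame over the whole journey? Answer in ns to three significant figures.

Leg 1: 480 ns is already measured in the ion's rest frame.
Leg 2: γ = 1/√(1 − (40/41)²) = 41/9 ≈ 4.556; τ_2 = 759/4.556 = 166.6 ns.
Leg 3: γ = 1/√(1 − 0.925²) = 1/√0.1444 = 2.632; τ_3 = 735/2.632 = 279.3 ns.
Total: 480.0 + 166.6 + 279.3 ns.

τ = 926 ns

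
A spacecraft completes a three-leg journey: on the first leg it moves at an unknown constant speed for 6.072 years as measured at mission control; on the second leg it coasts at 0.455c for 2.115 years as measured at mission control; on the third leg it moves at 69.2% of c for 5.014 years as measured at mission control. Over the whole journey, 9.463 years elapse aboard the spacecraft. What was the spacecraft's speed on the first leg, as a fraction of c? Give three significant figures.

β = 0.758

Leg 1: speed unknown; τ_1 = 6.072/γ_1.
Leg 2: γ = 1/√(1 − 0.455²) = 1/√0.7930 = 1.123; τ_2 = 2.115/1.123 = 1.883 years.
Leg 3: β = 0.692; γ = 1/√(1 − 0.692²) = 1/√0.5211 = 1.385; τ_3 = 5.014/1.385 = 3.620 years.
Total proper time: τ_1 + 1.883 + 3.620 = 9.463, so τ_1 = 9.463 − 5.503 = 3.960 years.
γ_1 = 6.072/3.960 = 1.533; β = √(1 − 1/γ²) = √0.5747.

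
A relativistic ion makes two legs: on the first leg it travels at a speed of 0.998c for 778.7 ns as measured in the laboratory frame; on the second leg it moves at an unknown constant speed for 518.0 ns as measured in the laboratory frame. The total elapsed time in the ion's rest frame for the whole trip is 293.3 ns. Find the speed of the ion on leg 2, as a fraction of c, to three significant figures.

β = 0.882

Leg 1: γ = 1/√(1 − 0.998²) = 1/√0.003996 = 15.82; τ_1 = 778.7/15.82 = 49.22 ns.
Leg 2: speed unknown; τ_2 = 518.0/γ_2.
Total proper time: 49.22 + τ_2 = 293.3, so τ_2 = 293.3 − 49.22 = 244.1 ns.
γ_2 = 518.0/244.1 = 2.122; β = √(1 − 1/γ²) = √0.7780.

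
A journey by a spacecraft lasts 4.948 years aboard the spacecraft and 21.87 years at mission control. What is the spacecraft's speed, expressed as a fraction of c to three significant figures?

The proper time is measured aboard the spacecraft (both events occur at the spacecraft's location); Δt is measured at mission control. γ = Δt/τ = 21.87/4.948 = 4.420.
β = √(1 − 1/γ²) = √(1 − 0.05119) = √0.9488

β = 0.974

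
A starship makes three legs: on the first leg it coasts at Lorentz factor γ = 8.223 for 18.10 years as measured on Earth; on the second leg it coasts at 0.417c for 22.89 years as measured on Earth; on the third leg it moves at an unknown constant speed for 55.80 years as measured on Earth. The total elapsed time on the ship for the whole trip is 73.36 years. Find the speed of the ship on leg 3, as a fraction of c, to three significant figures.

β = 0.431

Leg 1: γ = 8.223; τ_1 = 18.10/8.223 = 2.201 years.
Leg 2: γ = 1/√(1 − 0.417²) = 1/√0.8261 = 1.100; τ_2 = 22.89/1.100 = 20.80 years.
Leg 3: speed unknown; τ_3 = 55.80/γ_3.
Total proper time: 2.201 + 20.80 + τ_3 = 73.36, so τ_3 = 73.36 − 23.01 = 50.35 years.
γ_3 = 55.80/50.35 = 1.108; β = √(1 − 1/γ²) = √0.1857.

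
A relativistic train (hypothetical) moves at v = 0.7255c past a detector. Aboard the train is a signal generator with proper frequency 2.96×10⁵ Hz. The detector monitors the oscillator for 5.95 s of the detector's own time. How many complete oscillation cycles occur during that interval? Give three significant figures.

N = 1.21×10⁶

γ = 1/√(1 − 0.7255²) = 1/√0.4736 = 1.453
During 5.95 s of lab time, the oscillator's proper time advances by τ = Δt/γ = 5.95/1.453 = 4.095 s = 4.095×10⁰ s.
N = f × τ = 2.96×10⁵ × 4.095×10⁰ = 1.212×10⁶.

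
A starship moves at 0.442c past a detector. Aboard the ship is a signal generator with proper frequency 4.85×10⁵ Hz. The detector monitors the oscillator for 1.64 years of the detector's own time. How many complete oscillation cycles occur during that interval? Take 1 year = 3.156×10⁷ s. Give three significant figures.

N = 2.25×10¹³

γ = 1/√(1 − 0.442²) = 1/√0.8046 = 1.115
During 1.64 years of lab time, the oscillator's proper time advances by τ = Δt/γ = 1.64/1.115 = 1.471 years = 4.643×10⁷ s.
N = f × τ = 4.85×10⁵ × 4.643×10⁷ = 2.252×10¹³.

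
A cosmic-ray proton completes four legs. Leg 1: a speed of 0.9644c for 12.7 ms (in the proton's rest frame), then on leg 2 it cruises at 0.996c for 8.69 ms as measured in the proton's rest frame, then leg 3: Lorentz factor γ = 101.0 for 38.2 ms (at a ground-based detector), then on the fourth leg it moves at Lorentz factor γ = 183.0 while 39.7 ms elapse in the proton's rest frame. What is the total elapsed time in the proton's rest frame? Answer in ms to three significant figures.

Leg 1: 12.7 ms is already measured in the proton's rest frame.
Leg 2: 8.69 ms is already measured in the proton's rest frame.
Leg 3: γ = 101.0; τ_3 = 38.2/101.0 = 0.3782 ms.
Leg 4: 39.7 ms is already measured in the proton's rest frame.
Total: 12.70 + 8.690 + 0.3782 + 39.70 ms.

τ = 61.5 ms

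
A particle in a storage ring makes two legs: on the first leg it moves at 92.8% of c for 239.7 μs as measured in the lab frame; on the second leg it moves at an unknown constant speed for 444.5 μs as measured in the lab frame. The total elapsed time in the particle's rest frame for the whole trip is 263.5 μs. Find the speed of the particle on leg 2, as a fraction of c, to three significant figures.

β = 0.920

Leg 1: β = 0.928; γ = 1/√(1 − 0.928²) = 1/√0.1388 = 2.684; τ_1 = 239.7/2.684 = 89.31 μs.
Leg 2: speed unknown; τ_2 = 444.5/γ_2.
Total proper time: 89.31 + τ_2 = 263.5, so τ_2 = 263.5 − 89.31 = 174.2 μs.
γ_2 = 444.5/174.2 = 2.552; β = √(1 − 1/γ²) = √0.8464.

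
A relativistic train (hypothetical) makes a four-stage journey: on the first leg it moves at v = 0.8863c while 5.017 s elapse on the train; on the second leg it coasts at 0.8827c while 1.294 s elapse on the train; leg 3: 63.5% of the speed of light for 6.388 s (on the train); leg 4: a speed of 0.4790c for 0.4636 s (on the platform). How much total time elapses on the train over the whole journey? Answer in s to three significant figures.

τ = 13.1 s

Leg 1: 5.017 s is already measured on the train.
Leg 2: 1.294 s is already measured on the train.
Leg 3: 6.388 s is already measured on the train.
Leg 4: γ = 1/√(1 − 0.4790²) = 1/√0.7706 = 1.139; τ_4 = 0.4636/1.139 = 0.4070 s.
Total: 5.017 + 1.294 + 6.388 + 0.4070 s.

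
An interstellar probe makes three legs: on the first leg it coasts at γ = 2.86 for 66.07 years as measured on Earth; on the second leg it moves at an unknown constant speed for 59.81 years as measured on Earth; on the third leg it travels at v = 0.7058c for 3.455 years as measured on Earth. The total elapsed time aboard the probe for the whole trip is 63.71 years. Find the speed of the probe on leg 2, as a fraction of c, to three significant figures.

β = 0.770

Leg 1: γ = 2.86; τ_1 = 66.07/2.860 = 23.10 years.
Leg 2: speed unknown; τ_2 = 59.81/γ_2.
Leg 3: γ = 1/√(1 − 0.7058²) = 1/√0.5018 = 1.412; τ_3 = 3.455/1.412 = 2.448 years.
Total proper time: 23.10 + τ_2 + 2.448 = 63.71, so τ_2 = 63.71 − 25.55 = 38.16 years.
γ_2 = 59.81/38.16 = 1.567; β = √(1 − 1/γ²) = √0.5929.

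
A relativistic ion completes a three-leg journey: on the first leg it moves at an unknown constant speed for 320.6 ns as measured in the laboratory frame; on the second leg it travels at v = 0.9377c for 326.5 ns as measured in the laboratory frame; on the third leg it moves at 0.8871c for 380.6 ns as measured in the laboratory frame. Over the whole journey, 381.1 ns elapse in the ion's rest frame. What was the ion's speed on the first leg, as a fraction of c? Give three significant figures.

β = 0.958

Leg 1: speed unknown; τ_1 = 320.6/γ_1.
Leg 2: γ = 1/√(1 − 0.9377²) = 1/√0.1207 = 2.878; τ_2 = 326.5/2.878 = 113.4 ns.
Leg 3: γ = 1/√(1 − 0.8871²) = 1/√0.2131 = 2.166; τ_3 = 380.6/2.166 = 175.7 ns.
Total proper time: τ_1 + 113.4 + 175.7 = 381.1, so τ_1 = 381.1 − 289.1 = 91.98 ns.
γ_1 = 320.6/91.98 = 3.485; β = √(1 − 1/γ²) = √0.9177.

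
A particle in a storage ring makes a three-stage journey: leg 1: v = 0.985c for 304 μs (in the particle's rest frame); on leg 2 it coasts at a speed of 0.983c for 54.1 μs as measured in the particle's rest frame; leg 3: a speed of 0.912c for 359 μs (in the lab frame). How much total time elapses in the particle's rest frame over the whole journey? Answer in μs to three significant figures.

τ = 505 μs

Leg 1: 304 μs is already measured in the particle's rest frame.
Leg 2: 54.1 μs is already measured in the particle's rest frame.
Leg 3: γ = 1/√(1 − 0.912²) = 1/√0.1683 = 2.438; τ_3 = 359/2.438 = 147.3 μs.
Total: 304.0 + 54.10 + 147.3 μs.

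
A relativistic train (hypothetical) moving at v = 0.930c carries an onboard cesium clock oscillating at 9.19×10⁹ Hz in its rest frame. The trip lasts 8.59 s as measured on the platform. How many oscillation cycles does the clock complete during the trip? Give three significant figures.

N = 2.90×10¹⁰

γ = 1/√(1 − 0.930²) = 1/√0.1351 = 2.721
The oscillator's own cycle count is N = f × τ where τ is the proper time on the train. τ = Δt/γ = 8.59/2.721 = 3.157 s = 3.157×10⁰ s.
N = 9.19×10⁹ × 3.157×10⁰ = 2.902×10¹⁰.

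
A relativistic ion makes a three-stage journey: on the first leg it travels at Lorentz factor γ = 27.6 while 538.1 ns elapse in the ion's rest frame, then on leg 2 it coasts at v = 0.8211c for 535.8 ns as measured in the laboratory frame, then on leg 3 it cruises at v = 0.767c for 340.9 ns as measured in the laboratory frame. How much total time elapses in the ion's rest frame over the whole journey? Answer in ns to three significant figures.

Leg 1: 538.1 ns is already measured in the ion's rest frame.
Leg 2: γ = 1/√(1 − 0.8211²) = 1/√0.3258 = 1.752; τ_2 = 535.8/1.752 = 305.8 ns.
Leg 3: γ = 1/√(1 − 0.767²) = 1/√0.4117 = 1.558; τ_3 = 340.9/1.558 = 218.7 ns.
Total: 538.1 + 305.8 + 218.7 ns.

τ = 1060 ns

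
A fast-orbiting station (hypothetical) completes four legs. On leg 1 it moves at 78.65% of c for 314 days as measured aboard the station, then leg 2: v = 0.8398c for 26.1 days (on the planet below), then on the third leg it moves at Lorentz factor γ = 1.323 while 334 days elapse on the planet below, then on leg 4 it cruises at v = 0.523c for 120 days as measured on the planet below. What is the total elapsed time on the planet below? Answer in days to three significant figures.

Leg 1: β = 0.7865; γ = 1/√(1 − 0.7865²) = 1/√0.3814 = 1.619; Δt_1 = 1.619 × 314 = 508.4 days.
Leg 2: 26.1 days is already measured on the planet below.
Leg 3: 334 days is already measured on the planet below.
Leg 4: 120 days is already measured on the planet below.
Total: 508.4 + 26.10 + 334.0 + 120.0 days.

Δt = 989 days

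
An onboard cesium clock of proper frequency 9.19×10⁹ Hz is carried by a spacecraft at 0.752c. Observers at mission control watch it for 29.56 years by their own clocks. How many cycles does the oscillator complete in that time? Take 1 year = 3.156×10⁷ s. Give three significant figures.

N = 5.65×10¹⁸

γ = 1/√(1 − 0.752²) = 1/√0.4345 = 1.517
During 29.56 years of lab time, the oscillator's proper time advances by τ = Δt/γ = 29.56/1.517 = 19.48 years = 6.149×10⁸ s.
N = f × τ = 9.19×10⁹ × 6.149×10⁸ = 5.651×10¹⁸.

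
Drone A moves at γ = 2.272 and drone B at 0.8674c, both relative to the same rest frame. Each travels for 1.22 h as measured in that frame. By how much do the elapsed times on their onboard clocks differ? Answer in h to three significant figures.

|τ_A − τ_B| = 0.0701 h

A: γ = 2.272; τ_A = 1.22/2.272 = 0.5370 h.
B: γ = 1/√(1 − 0.8674²) = 1/√0.2476 = 2.010; τ_B = 1.22/2.010 = 0.6071 h.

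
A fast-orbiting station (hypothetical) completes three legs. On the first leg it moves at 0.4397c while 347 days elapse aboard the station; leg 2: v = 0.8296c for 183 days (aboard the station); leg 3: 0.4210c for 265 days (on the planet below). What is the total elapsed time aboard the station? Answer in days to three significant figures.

τ = 770 days

Leg 1: 347 days is already measured aboard the station.
Leg 2: 183 days is already measured aboard the station.
Leg 3: γ = 1/√(1 − 0.4210²) = 1/√0.8228 = 1.102; τ_3 = 265/1.102 = 240.4 days.
Total: 347.0 + 183.0 + 240.4 days.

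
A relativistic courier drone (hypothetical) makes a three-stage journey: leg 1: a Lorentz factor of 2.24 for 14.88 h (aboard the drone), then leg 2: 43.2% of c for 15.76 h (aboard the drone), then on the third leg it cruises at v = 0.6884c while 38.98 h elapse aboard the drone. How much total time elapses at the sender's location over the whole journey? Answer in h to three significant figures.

Δt = 105 h

Leg 1: γ = 2.24; Δt_1 = 2.240 × 14.88 = 33.33 h.
Leg 2: β = 0.432; γ = 1/√(1 − 0.432²) = 1/√0.8134 = 1.109; Δt_2 = 1.109 × 15.76 = 17.47 h.
Leg 3: γ = 1/√(1 − 0.6884²) = 1/√0.5261 = 1.379; Δt_3 = 1.379 × 38.98 = 53.74 h.
Total: 33.33 + 17.47 + 53.74 h.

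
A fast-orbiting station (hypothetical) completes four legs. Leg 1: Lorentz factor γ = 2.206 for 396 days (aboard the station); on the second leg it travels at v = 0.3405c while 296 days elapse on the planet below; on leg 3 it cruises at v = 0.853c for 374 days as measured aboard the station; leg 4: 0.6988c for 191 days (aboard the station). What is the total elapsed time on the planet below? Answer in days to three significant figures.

Leg 1: γ = 2.206; Δt_1 = 2.206 × 396 = 873.6 days.
Leg 2: 296 days is already measured on the planet below.
Leg 3: γ = 1/√(1 − 0.853²) = 1/√0.2724 = 1.916; Δt_3 = 1.916 × 374 = 716.6 days.
Leg 4: γ = 1/√(1 − 0.6988²) = 1/√0.5117 = 1.398; Δt_4 = 1.398 × 191 = 267.0 days.
Total: 873.6 + 296.0 + 716.6 + 267.0 days.

Δt = 2150 days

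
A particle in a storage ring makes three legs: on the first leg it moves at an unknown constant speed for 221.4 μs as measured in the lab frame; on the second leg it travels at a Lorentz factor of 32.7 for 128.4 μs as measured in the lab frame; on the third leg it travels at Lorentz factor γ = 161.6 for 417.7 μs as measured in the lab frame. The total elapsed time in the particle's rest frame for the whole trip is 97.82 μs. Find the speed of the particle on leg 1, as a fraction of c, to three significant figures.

Leg 1: speed unknown; τ_1 = 221.4/γ_1.
Leg 2: γ = 32.7; τ_2 = 128.4/32.70 = 3.927 μs.
Leg 3: γ = 161.6; τ_3 = 417.7/161.6 = 2.585 μs.
Total proper time: τ_1 + 3.927 + 2.585 = 97.82, so τ_1 = 97.82 − 6.511 = 91.31 μs.
γ_1 = 221.4/91.31 = 2.425; β = √(1 − 1/γ²) = √0.8299.

β = 0.911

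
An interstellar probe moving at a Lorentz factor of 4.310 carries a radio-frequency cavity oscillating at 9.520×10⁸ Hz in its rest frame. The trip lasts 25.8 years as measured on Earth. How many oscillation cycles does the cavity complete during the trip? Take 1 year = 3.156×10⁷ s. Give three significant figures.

γ = 4.310
The oscillator's own cycle count is N = f × τ where τ is the proper time aboard the probe. τ = Δt/γ = 25.8/4.310 = 5.986 years = 1.889×10⁸ s.
N = 9.520×10⁸ × 1.889×10⁸ = 1.799×10¹⁷.

N = 1.80×10¹⁷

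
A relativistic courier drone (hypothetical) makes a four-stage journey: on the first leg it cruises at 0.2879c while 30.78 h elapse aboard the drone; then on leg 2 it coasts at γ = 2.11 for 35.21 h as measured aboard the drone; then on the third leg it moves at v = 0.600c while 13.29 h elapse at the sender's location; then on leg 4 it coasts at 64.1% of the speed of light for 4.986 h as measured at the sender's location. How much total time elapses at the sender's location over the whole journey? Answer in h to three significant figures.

Leg 1: γ = 1/√(1 − 0.2879²) = 1/√0.9171 = 1.044; Δt_1 = 1.044 × 30.78 = 32.14 h.
Leg 2: γ = 2.11; Δt_2 = 2.110 × 35.21 = 74.29 h.
Leg 3: 13.29 h is already measured at the sender's location.
Leg 4: 4.986 h is already measured at the sender's location.
Total: 32.14 + 74.29 + 13.29 + 4.986 h.

Δt = 125 h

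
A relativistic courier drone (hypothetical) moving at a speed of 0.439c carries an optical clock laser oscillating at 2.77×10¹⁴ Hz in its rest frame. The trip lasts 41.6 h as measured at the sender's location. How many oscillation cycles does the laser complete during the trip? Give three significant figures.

γ = 1/√(1 − 0.439²) = 1/√0.8073 = 1.113
The oscillator's own cycle count is N = f × τ where τ is the proper time aboard the drone. τ = Δt/γ = 41.6/1.113 = 37.38 h = 1.346×10⁵ s.
N = 2.77×10¹⁴ × 1.346×10⁵ = 3.727×10¹⁹.

N = 3.73×10¹⁹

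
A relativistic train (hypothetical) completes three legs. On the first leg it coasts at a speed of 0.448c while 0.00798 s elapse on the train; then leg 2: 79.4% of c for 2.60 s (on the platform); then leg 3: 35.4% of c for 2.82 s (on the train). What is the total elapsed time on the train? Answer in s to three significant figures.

Leg 1: 0.00798 s is already measured on the train.
Leg 2: β = 0.794; γ = 1/√(1 − 0.794²) = 1/√0.3696 = 1.645; τ_2 = 2.60/1.645 = 1.581 s.
Leg 3: 2.82 s is already measured on the train.
Total: 0.007980 + 1.581 + 2.820 s.

τ = 4.41 s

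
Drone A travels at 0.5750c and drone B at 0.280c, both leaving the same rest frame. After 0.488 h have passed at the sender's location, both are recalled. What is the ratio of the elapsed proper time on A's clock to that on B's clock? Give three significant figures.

τ_A/τ_B = 0.852

A: γ = 1/√(1 − 0.5750²) = 1/√0.6694 = 1.222. B: γ = 1/√(1 − 0.280²) = 25/24 ≈ 1.042.
τ_A/τ_B = γ_B/γ_A = 1.042/1.222 = 0.8522, so τ_A/τ_B = 0.8522.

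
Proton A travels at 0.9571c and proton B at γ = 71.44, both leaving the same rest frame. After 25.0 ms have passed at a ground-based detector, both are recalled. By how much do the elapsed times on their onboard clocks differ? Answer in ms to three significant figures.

|τ_A − τ_B| = 6.89 ms

A: γ = 1/√(1 − 0.9571²) = 1/√0.08396 = 3.451; τ_A = 25.0/3.451 = 7.244 ms.
B: γ = 71.44; τ_B = 25.0/71.44 = 0.3499 ms.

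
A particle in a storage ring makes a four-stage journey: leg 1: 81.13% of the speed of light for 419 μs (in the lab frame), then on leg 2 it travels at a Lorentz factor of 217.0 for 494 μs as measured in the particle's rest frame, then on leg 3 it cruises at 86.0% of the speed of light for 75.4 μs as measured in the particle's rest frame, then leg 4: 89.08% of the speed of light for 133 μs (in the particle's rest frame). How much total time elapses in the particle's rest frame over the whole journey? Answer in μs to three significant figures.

Leg 1: β = 0.8113; γ = 1/√(1 − 0.8113²) = 1/√0.3418 = 1.710; τ_1 = 419/1.710 = 245.0 μs.
Leg 2: 494 μs is already measured in the particle's rest frame.
Leg 3: 75.4 μs is already measured in the particle's rest frame.
Leg 4: 133 μs is already measured in the particle's rest frame.
Total: 245.0 + 494.0 + 75.40 + 133.0 μs.

τ = 947 μs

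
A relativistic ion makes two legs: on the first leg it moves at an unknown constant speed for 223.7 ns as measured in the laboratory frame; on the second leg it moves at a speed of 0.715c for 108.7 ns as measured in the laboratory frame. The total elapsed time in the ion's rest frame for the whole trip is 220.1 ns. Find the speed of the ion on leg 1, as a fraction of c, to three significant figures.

β = 0.765

Leg 1: speed unknown; τ_1 = 223.7/γ_1.
Leg 2: γ = 1/√(1 − 0.715²) = 1/√0.4888 = 1.430; τ_2 = 108.7/1.430 = 75.99 ns.
Total proper time: τ_1 + 75.99 = 220.1, so τ_1 = 220.1 − 75.99 = 144.1 ns.
γ_1 = 223.7/144.1 = 1.552; β = √(1 − 1/γ²) = √0.5850.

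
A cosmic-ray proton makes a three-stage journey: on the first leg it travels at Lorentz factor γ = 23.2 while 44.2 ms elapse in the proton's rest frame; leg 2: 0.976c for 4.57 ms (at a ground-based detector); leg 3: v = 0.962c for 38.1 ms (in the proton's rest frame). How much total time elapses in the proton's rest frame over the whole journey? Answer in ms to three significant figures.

τ = 83.3 ms

Leg 1: 44.2 ms is already measured in the proton's rest frame.
Leg 2: γ = 1/√(1 − 0.976²) = 1/√0.04742 = 4.592; τ_2 = 4.57/4.592 = 0.9952 ms.
Leg 3: 38.1 ms is already measured in the proton's rest frame.
Total: 44.20 + 0.9952 + 38.10 ms.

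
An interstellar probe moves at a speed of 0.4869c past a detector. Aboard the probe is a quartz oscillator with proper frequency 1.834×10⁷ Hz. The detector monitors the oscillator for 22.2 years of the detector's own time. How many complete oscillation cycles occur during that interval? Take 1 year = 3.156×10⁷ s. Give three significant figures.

γ = 1/√(1 − 0.4869²) = 1/√0.7629 = 1.145
During 22.2 years of lab time, the oscillator's proper time advances by τ = Δt/γ = 22.2/1.145 = 19.39 years = 6.120×10⁸ s.
N = f × τ = 1.834×10⁷ × 6.120×10⁸ = 1.122×10¹⁶.

N = 1.12×10¹⁶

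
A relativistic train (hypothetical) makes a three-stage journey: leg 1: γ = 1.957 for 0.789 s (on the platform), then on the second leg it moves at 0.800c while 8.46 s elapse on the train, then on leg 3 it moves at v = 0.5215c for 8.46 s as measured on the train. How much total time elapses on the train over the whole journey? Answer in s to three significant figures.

Leg 1: γ = 1.957; τ_1 = 0.789/1.957 = 0.4032 s.
Leg 2: 8.46 s is already measured on the train.
Leg 3: 8.46 s is already measured on the train.
Total: 0.4032 + 8.460 + 8.460 s.

τ = 17.3 s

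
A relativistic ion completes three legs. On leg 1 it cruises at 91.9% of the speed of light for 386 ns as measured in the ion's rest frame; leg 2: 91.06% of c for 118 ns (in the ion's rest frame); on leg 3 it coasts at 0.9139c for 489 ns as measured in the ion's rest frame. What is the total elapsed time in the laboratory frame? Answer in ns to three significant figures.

Δt = 2470 ns

Leg 1: β = 0.919; γ = 1/√(1 − 0.919²) = 1/√0.1554 = 2.536; Δt_1 = 2.536 × 386 = 979.1 ns.
Leg 2: β = 0.9106; γ = 1/√(1 − 0.9106²) = 1/√0.1708 = 2.420; Δt_2 = 2.420 × 118 = 285.5 ns.
Leg 3: γ = 1/√(1 − 0.9139²) = 1/√0.1648 = 2.463; Δt_3 = 2.463 × 489 = 1205 ns.
Total: 979.1 + 285.5 + 1205 ns.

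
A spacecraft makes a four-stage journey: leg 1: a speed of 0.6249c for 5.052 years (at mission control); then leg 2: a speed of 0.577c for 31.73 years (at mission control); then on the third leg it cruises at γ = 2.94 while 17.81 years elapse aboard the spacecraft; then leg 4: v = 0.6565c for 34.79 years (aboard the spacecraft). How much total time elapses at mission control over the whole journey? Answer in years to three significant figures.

Δt = 135 years

Leg 1: 5.052 years is already measured at mission control.
Leg 2: 31.73 years is already measured at mission control.
Leg 3: γ = 2.94; Δt_3 = 2.940 × 17.81 = 52.36 years.
Leg 4: γ = 1/√(1 − 0.6565²) = 1/√0.5690 = 1.326; Δt_4 = 1.326 × 34.79 = 46.12 years.
Total: 5.052 + 31.73 + 52.36 + 46.12 years.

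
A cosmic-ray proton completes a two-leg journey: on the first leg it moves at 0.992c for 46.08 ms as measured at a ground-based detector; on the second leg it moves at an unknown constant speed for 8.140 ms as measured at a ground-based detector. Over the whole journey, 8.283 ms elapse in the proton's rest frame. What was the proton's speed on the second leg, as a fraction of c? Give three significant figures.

Leg 1: γ = 1/√(1 − 0.992²) = 1/√0.01594 = 7.922; τ_1 = 46.08/7.922 = 5.817 ms.
Leg 2: speed unknown; τ_2 = 8.140/γ_2.
Total proper time: 5.817 + τ_2 = 8.283, so τ_2 = 8.283 − 5.817 = 2.466 ms.
γ_2 = 8.140/2.466 = 3.301; β = √(1 − 1/γ²) = √0.9082.

β = 0.953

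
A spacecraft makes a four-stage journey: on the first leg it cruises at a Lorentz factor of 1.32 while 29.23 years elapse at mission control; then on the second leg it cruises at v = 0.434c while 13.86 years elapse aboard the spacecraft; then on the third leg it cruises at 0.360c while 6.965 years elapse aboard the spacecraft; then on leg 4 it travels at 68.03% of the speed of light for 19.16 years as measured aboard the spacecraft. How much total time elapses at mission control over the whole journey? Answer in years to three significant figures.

Δt = 78.2 years

Leg 1: 29.23 years is already measured at mission control.
Leg 2: γ = 1/√(1 − 0.434²) = 1/√0.8116 = 1.110; Δt_2 = 1.110 × 13.86 = 15.38 years.
Leg 3: γ = 1/√(1 − 0.360²) = 1/√0.8704 = 1.072; Δt_3 = 1.072 × 6.965 = 7.466 years.
Leg 4: β = 0.6803; γ = 1/√(1 − 0.6803²) = 1/√0.5372 = 1.364; Δt_4 = 1.364 × 19.16 = 26.14 years.
Total: 29.23 + 15.38 + 7.466 + 26.14 years.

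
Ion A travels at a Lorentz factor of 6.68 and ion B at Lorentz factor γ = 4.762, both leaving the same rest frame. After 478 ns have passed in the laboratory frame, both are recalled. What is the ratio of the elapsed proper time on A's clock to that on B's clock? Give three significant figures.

A: γ = 6.68. B: γ = 4.762.
τ_A/τ_B = γ_B/γ_A = 4.762/6.680 = 0.7129, so τ_A/τ_B = 0.7129.

τ_A/τ_B = 0.713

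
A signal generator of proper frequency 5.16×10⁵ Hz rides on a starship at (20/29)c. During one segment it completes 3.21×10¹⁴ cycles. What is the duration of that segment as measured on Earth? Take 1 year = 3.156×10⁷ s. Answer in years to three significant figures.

γ = 1/√(1 − (20/29)²) = 29/21 ≈ 1.381
Proper time for N cycles: τ = N/f = 3.21×10¹⁴/(5.16×10⁵) = 6.221×10⁸ s = 19.71 years.
Lab-frame duration Δt = γτ = 1.381 × 19.71 = 27.22 years.

Δt = 27.2 years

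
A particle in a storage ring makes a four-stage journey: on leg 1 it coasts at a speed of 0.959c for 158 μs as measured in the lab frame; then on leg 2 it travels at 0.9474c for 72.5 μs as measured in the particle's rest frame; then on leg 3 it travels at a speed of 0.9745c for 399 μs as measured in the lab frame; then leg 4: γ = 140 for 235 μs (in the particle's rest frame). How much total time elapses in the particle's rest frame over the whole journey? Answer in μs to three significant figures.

τ = 442 μs

Leg 1: γ = 1/√(1 − 0.959²) = 1/√0.08032 = 3.529; τ_1 = 158/3.529 = 44.78 μs.
Leg 2: 72.5 μs is already measured in the particle's rest frame.
Leg 3: γ = 1/√(1 − 0.9745²) = 1/√0.05035 = 4.457; τ_3 = 399/4.457 = 89.53 μs.
Leg 4: 235 μs is already measured in the particle's rest frame.
Total: 44.78 + 72.50 + 89.53 + 235.0 μs.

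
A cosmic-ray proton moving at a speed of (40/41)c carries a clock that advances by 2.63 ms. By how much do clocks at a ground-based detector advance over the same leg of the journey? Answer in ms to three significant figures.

Δt = 12.0 ms

γ = 1/√(1 − (40/41)²) = 41/9 ≈ 4.556
The interval measured in the proton's rest frame is the proper time (both events occur at the same place in that frame); the lab-frame interval is Δt = γτ = 4.556 × 2.63 ms.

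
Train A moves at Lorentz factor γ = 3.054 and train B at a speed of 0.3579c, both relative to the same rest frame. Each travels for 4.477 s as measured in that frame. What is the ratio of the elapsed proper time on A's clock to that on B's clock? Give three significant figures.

A: γ = 3.054. B: γ = 1/√(1 − 0.3579²) = 1/√0.8719 = 1.071.
τ_A/τ_B = γ_B/γ_A = 1.071/3.054 = 0.3507, so τ_A/τ_B = 0.3507.

τ_A/τ_B = 0.351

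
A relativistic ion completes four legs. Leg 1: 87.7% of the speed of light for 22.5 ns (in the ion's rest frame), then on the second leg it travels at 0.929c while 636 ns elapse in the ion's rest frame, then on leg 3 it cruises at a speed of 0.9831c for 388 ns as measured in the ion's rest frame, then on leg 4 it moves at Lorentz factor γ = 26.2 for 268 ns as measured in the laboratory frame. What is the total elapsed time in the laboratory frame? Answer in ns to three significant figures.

Leg 1: β = 0.877; γ = 1/√(1 − 0.877²) = 1/√0.2309 = 2.081; Δt_1 = 2.081 × 22.5 = 46.83 ns.
Leg 2: γ = 1/√(1 − 0.929²) = 1/√0.1370 = 2.702; Δt_2 = 2.702 × 636 = 1719 ns.
Leg 3: γ = 1/√(1 − 0.9831²) = 1/√0.03351 = 5.462; Δt_3 = 5.462 × 388 = 2119 ns.
Leg 4: 268 ns is already measured in the laboratory frame.
Total: 46.83 + 1719 + 2119 + 268.0 ns.

Δt = 4150 ns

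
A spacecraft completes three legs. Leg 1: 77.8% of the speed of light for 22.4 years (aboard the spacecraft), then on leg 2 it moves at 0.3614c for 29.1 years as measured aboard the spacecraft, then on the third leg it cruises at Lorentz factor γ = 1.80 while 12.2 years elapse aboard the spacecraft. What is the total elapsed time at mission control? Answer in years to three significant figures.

Δt = 88.8 years

Leg 1: β = 0.778; γ = 1/√(1 − 0.778²) = 1/√0.3947 = 1.592; Δt_1 = 1.592 × 22.4 = 35.65 years.
Leg 2: γ = 1/√(1 − 0.3614²) = 1/√0.8694 = 1.072; Δt_2 = 1.072 × 29.1 = 31.21 years.
Leg 3: γ = 1.80; Δt_3 = 1.800 × 12.2 = 21.96 years.
Total: 35.65 + 31.21 + 21.96 years.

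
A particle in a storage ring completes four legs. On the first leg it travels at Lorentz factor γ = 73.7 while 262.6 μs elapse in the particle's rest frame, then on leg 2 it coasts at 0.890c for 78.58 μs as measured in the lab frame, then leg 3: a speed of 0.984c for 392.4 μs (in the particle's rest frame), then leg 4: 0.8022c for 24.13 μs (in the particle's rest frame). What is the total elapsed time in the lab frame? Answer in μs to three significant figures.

Δt = 2.17×10⁴ μs

Leg 1: γ = 73.7; Δt_1 = 73.70 × 262.6 = 1.935×10⁴ μs.
Leg 2: 78.58 μs is already measured in the lab frame.
Leg 3: γ = 1/√(1 − 0.984²) = 1/√0.03174 = 5.613; Δt_3 = 5.613 × 392.4 = 2202 μs.
Leg 4: γ = 1/√(1 − 0.8022²) = 1/√0.3565 = 1.675; Δt_4 = 1.675 × 24.13 = 40.42 μs.
Total: 1.935×10⁴ + 78.58 + 2202 + 40.42 μs.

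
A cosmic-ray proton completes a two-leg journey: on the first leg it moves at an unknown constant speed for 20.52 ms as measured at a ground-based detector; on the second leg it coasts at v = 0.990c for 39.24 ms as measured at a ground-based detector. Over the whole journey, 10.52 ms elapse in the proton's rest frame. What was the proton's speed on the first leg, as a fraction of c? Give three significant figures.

Leg 1: speed unknown; τ_1 = 20.52/γ_1.
Leg 2: γ = 1/√(1 − 0.990²) = 1/√0.01990 = 7.089; τ_2 = 39.24/7.089 = 5.535 ms.
Total proper time: τ_1 + 5.535 = 10.52, so τ_1 = 10.52 − 5.535 = 4.985 ms.
γ_1 = 20.52/4.985 = 4.117; β = √(1 − 1/γ²) = √0.9410.

β = 0.970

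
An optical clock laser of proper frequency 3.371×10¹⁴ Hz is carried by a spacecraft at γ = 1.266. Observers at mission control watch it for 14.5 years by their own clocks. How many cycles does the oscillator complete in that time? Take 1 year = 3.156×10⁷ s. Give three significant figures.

γ = 1.266
During 14.5 years of lab time, the oscillator's proper time advances by τ = Δt/γ = 14.5/1.266 = 11.45 years = 3.615×10⁸ s.
N = f × τ = 3.371×10¹⁴ × 3.615×10⁸ = 1.219×10²³.

N = 1.22×10²³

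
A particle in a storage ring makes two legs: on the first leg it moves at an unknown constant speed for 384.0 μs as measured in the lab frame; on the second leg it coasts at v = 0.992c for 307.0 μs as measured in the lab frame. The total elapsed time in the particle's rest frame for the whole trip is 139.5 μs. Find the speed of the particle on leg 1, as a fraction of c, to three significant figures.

β = 0.965

Leg 1: speed unknown; τ_1 = 384.0/γ_1.
Leg 2: γ = 1/√(1 − 0.992²) = 1/√0.01594 = 7.922; τ_2 = 307.0/7.922 = 38.76 μs.
Total proper time: τ_1 + 38.76 = 139.5, so τ_1 = 139.5 − 38.76 = 100.7 μs.
γ_1 = 384.0/100.7 = 3.812; β = √(1 − 1/γ²) = √0.9312.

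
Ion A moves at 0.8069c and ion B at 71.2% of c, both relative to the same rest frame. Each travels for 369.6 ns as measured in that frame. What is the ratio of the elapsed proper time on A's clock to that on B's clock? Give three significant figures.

A: γ = 1/√(1 − 0.8069²) = 1/√0.3489 = 1.693. B: β = 0.712; γ = 1/√(1 − 0.712²) = 1/√0.4931 = 1.424.
τ_A/τ_B = γ_B/γ_A = 1.424/1.693 = 0.8412, so τ_A/τ_B = 0.8412.

τ_A/τ_B = 0.841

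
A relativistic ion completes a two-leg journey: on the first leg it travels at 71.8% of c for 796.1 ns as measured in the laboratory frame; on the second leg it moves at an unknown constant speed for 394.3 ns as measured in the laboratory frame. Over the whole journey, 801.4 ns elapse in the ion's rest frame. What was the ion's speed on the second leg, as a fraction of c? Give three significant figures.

Leg 1: β = 0.718; γ = 1/√(1 − 0.718²) = 1/√0.4845 = 1.437; τ_1 = 796.1/1.437 = 554.1 ns.
Leg 2: speed unknown; τ_2 = 394.3/γ_2.
Total proper time: 554.1 + τ_2 = 801.4, so τ_2 = 801.4 − 554.1 = 247.3 ns.
γ_2 = 394.3/247.3 = 1.595; β = √(1 − 1/γ²) = √0.6067.

β = 0.779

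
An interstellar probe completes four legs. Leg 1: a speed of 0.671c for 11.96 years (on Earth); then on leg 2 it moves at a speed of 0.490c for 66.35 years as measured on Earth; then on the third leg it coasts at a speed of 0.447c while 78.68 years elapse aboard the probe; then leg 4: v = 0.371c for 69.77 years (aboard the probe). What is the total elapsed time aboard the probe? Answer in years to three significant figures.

Leg 1: γ = 1/√(1 − 0.671²) = 1/√0.5498 = 1.349; τ_1 = 11.96/1.349 = 8.868 years.
Leg 2: γ = 1/√(1 − 0.490²) = 1/√0.7599 = 1.147; τ_2 = 66.35/1.147 = 57.84 years.
Leg 3: 78.68 years is already measured aboard the probe.
Leg 4: 69.77 years is already measured aboard the probe.
Total: 8.868 + 57.84 + 78.68 + 69.77 years.

τ = 215 years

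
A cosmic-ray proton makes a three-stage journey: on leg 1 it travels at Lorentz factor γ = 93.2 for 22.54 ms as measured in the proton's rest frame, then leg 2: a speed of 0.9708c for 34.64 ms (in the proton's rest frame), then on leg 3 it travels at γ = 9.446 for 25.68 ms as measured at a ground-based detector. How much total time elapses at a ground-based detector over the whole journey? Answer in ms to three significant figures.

Leg 1: γ = 93.2; Δt_1 = 93.20 × 22.54 = 2101 ms.
Leg 2: γ = 1/√(1 − 0.9708²) = 1/√0.05755 = 4.169; Δt_2 = 4.169 × 34.64 = 144.4 ms.
Leg 3: 25.68 ms is already measured at a ground-based detector.
Total: 2101 + 144.4 + 25.68 ms.

Δt = 2270 ms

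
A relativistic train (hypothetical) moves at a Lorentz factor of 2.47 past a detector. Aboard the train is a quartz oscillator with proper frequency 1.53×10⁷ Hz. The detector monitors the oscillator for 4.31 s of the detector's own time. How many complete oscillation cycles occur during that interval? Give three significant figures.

γ = 2.47
During 4.31 s of lab time, the oscillator's proper time advances by τ = Δt/γ = 4.31/2.470 = 1.745 s = 1.745×10⁰ s.
N = f × τ = 1.53×10⁷ × 1.745×10⁰ = 2.670×10⁷.

N = 2.67×10⁷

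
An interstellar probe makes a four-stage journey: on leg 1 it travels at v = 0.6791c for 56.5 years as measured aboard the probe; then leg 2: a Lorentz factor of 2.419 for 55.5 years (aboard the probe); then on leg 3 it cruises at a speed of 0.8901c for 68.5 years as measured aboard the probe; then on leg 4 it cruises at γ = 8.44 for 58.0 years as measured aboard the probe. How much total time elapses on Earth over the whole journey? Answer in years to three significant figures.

Δt = 851 years

Leg 1: γ = 1/√(1 − 0.6791²) = 1/√0.5388 = 1.362; Δt_1 = 1.362 × 56.5 = 76.97 years.
Leg 2: γ = 2.419; Δt_2 = 2.419 × 55.5 = 134.3 years.
Leg 3: γ = 1/√(1 − 0.8901²) = 1/√0.2077 = 2.194; Δt_3 = 2.194 × 68.5 = 150.3 years.
Leg 4: γ = 8.44; Δt_4 = 8.440 × 58.0 = 489.5 years.
Total: 76.97 + 134.3 + 150.3 + 489.5 years.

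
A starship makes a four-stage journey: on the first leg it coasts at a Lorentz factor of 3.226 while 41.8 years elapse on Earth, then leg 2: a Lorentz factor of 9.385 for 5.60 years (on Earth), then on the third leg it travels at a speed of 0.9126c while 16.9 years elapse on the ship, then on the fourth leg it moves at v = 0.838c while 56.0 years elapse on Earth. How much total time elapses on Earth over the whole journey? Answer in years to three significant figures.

Leg 1: 41.8 years is already measured on Earth.
Leg 2: 5.60 years is already measured on Earth.
Leg 3: γ = 1/√(1 − 0.9126²) = 1/√0.1672 = 2.446; Δt_3 = 2.446 × 16.9 = 41.34 years.
Leg 4: 56.0 years is already measured on Earth.
Total: 41.80 + 5.600 + 41.34 + 56.00 years.

Δt = 145 years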